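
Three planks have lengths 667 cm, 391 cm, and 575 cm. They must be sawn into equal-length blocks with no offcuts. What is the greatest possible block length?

This is the greatest common divisor of 667, 391, and 575.
667 = 23 × 29
391 = 17 × 23
575 = 5^2 × 23
gcd(667, 391, 575) = 23.

23 cm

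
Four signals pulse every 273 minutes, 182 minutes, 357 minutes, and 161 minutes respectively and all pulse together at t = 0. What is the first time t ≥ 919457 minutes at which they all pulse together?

Joint pulses occur at multiples of LCM(273, 182, 357, 161).
273 = 3 × 7 × 13
182 = 2 × 7 × 13
357 = 3 × 7 × 17
161 = 7 × 23
LCM(273, 182, 357, 161) = 2 × 3 × 7 × 13 × 17 × 23 = 213486.
Smallest multiple of 213486 that is ≥ 919457: ⌈919457/213486⌉ × 213486 = 5 × 213486 = 1067430.

1067430 minutes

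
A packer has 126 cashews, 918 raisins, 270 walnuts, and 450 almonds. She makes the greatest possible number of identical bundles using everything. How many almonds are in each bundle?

Number of bundles = gcd(126, 918, 270, 450).
126 = 2 × 3^2 × 7
918 = 2 × 3^3 × 17
270 = 2 × 3^3 × 5
450 = 2 × 3^2 × 5^2
gcd(126, 918, 270, 450) = 2 × 3^2 = 18.
almonds per bundle = 450 / 18 = 25.

25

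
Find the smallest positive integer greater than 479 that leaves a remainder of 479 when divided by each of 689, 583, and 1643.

N − 479 must be a common multiple of 689, 583, and 1643.
689 = 13 × 53
583 = 11 × 53
1643 = 31 × 53
LCM(689, 583, 1643) = 11 × 13 × 31 × 53 = 234949.
Smallest N > 479 is LCM + 479 = 234949 + 479 = 235428.

235428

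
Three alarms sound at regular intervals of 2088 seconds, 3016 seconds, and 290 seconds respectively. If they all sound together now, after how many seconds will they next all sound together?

135720 seconds

The first simultaneous occurrence is after LCM of the individual periods.
2088 = 2^3 × 3^2 × 29
3016 = 2^3 × 13 × 29
290 = 2 × 5 × 29
LCM(2088, 3016, 290) = 2^3 × 3^2 × 5 × 13 × 29 = 135720.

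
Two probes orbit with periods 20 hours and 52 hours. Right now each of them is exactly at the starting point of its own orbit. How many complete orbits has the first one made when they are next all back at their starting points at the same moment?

13 orbits

All finish a whole number of cycles simultaneously at t = LCM of the periods.
20 = 2^2 × 5
52 = 2^2 × 13
LCM(20, 52) = 2^2 × 5 × 13 = 260.
Orbits for period 20: 260 / 20 = 13.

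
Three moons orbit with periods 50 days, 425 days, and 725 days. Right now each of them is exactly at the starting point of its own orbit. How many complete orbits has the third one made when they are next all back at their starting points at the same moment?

34 orbits

All finish a whole number of cycles simultaneously at t = LCM of the periods.
50 = 2 × 5^2
425 = 5^2 × 17
725 = 5^2 × 29
LCM(50, 425, 725) = 2 × 5^2 × 17 × 29 = 24650.
Orbits for period 725: 24650 / 725 = 34.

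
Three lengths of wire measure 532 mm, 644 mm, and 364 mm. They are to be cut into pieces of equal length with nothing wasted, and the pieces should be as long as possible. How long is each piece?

The greatest length dividing all of 532, 644, and 364 is their gcd.
532 = 2^2 × 7 × 19
644 = 2^2 × 7 × 23
364 = 2^2 × 7 × 13
gcd(532, 644, 364) = 2^2 × 7 = 28.

28 mm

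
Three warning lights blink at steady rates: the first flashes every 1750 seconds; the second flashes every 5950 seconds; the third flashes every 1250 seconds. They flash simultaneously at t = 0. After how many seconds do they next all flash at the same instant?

We need the least common multiple of the intervals.
1750 = 2 × 5^3 × 7
5950 = 2 × 5^2 × 7 × 17
1250 = 2 × 5^4
LCM(1750, 5950, 1250) = 2 × 5^4 × 7 × 17 = 148750.

148750 seconds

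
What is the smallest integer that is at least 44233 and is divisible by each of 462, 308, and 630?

55440

The integer must be a common multiple of 462, 308, and 630, so a multiple of their LCM.
462 = 2 × 3 × 7 × 11
308 = 2^2 × 7 × 11
630 = 2 × 3^2 × 5 × 7
LCM(462, 308, 630) = 2^2 × 3^2 × 5 × 7 × 11 = 13860.
Smallest multiple of 13860 that is ≥ 44233: ⌈44233/13860⌉ × 13860 = 4 × 13860 = 55440.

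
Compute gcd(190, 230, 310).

10

190 = 2 × 5 × 19
230 = 2 × 5 × 23
310 = 2 × 5 × 31
gcd(190, 230, 310) = 2 × 5 = 10.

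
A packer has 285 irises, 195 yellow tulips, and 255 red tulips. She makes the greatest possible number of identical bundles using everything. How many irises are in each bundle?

Number of bundles = gcd(285, 195, 255).
285 = 3 × 5 × 19
195 = 3 × 5 × 13
255 = 3 × 5 × 17
gcd(285, 195, 255) = 3 × 5 = 15.
irises per bundle = 285 / 15 = 19.

19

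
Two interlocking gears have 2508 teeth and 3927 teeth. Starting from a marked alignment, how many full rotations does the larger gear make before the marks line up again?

They are all back at their starting positions together after one LCM of the periods.
2508 = 2^2 × 3 × 11 × 19
3927 = 3 × 7 × 11 × 17
LCM(2508, 3927) = 2^2 × 3 × 7 × 11 × 17 × 19 = 298452.
Rotations for period 3927: 298452 / 3927 = 76.

76 rotations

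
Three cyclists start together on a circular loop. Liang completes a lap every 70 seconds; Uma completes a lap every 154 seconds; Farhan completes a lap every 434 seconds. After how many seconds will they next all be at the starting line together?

They coincide at every common multiple of the periods; the first is the LCM.
70 = 2 × 5 × 7
154 = 2 × 7 × 11
434 = 2 × 7 × 31
LCM(70, 154, 434) = 2 × 5 × 7 × 11 × 31 = 23870.

23870 seconds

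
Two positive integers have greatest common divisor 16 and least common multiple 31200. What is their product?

For any two positive integers, gcd × lcm = product = 16 × 31200 = 499200.

499200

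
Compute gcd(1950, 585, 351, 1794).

1950 = 2 × 3 × 5^2 × 13
585 = 3^2 × 5 × 13
351 = 3^3 × 13
1794 = 2 × 3 × 13 × 23
gcd(1950, 585, 351, 1794) = 3 × 13 = 39.

39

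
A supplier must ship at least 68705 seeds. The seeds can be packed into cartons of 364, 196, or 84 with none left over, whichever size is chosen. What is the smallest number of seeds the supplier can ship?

68796

The number of seeds must be a common multiple of 364, 196, and 84, so a multiple of their LCM.
364 = 2^2 × 7 × 13
196 = 2^2 × 7^2
84 = 2^2 × 3 × 7
LCM(364, 196, 84) = 2^2 × 3 × 7^2 × 13 = 7644.
Smallest multiple of 7644 that is ≥ 68705: ⌈68705/7644⌉ × 7644 = 9 × 7644 = 68796.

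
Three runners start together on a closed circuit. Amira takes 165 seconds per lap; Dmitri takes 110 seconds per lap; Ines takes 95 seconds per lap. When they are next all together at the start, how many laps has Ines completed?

They are all back at their starting positions together after one LCM of the periods.
165 = 3 × 5 × 11
110 = 2 × 5 × 11
95 = 5 × 19
LCM(165, 110, 95) = 2 × 3 × 5 × 11 × 19 = 6270.
Laps for period 95: 6270 / 95 = 66.

66 laps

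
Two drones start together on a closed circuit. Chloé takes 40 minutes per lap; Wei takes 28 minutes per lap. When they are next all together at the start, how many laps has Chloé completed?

All finish a whole number of cycles simultaneously at t = LCM of the periods.
40 = 2^3 × 5
28 = 2^2 × 7
LCM(40, 28) = 2^3 × 5 × 7 = 280.
Laps for period 40: 280 / 40 = 7.

7 laps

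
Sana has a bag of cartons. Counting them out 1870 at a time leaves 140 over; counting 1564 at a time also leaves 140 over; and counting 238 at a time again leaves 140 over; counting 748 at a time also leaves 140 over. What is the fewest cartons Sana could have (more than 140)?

N − 140 must be a common multiple of 1870, 1564, 238, and 748.
1870 = 2 × 5 × 11 × 17
1564 = 2^2 × 17 × 23
238 = 2 × 7 × 17
748 = 2^2 × 11 × 17
LCM(1870, 1564, 238, 748) = 2^2 × 5 × 7 × 11 × 17 × 23 = 602140.
Smallest N > 140 is LCM + 140 = 602140 + 140 = 602280.

602280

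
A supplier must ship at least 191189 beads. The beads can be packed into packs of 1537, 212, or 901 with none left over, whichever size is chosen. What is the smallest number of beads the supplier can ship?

209032

The number of beads must be a common multiple of 1537, 212, and 901, so a multiple of their LCM.
1537 = 29 × 53
212 = 2^2 × 53
901 = 17 × 53
LCM(1537, 212, 901) = 2^2 × 17 × 29 × 53 = 104516.
Smallest multiple of 104516 that is ≥ 191189: ⌈191189/104516⌉ × 104516 = 2 × 104516 = 209032.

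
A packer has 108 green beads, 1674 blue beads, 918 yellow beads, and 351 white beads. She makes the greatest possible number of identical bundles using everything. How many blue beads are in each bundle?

62

Number of bundles = gcd(108, 1674, 918, 351).
108 = 2^2 × 3^3
1674 = 2 × 3^3 × 31
918 = 2 × 3^3 × 17
351 = 3^3 × 13
gcd(108, 1674, 918, 351) = 3^3 = 27.
blue beads per bundle = 1674 / 27 = 62.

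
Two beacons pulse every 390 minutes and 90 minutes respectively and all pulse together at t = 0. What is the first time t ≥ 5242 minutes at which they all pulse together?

Joint pulses occur at multiples of LCM(390, 90).
390 = 2 × 3 × 5 × 13
90 = 2 × 3^2 × 5
LCM(390, 90) = 2 × 3^2 × 5 × 13 = 1170.
Smallest multiple of 1170 that is ≥ 5242: ⌈5242/1170⌉ × 1170 = 5 × 1170 = 5850.

5850 minutes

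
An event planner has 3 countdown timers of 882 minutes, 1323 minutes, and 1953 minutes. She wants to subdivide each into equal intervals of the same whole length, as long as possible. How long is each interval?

The interval must divide each timer length; the longest such is the gcd.
882 = 2 × 3^2 × 7^2
1323 = 3^3 × 7^2
1953 = 3^2 × 7 × 31
gcd(882, 1323, 1953) = 3^2 × 7 = 63.

63 minutes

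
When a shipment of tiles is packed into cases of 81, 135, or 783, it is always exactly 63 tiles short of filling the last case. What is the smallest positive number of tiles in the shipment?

11682

Being 63 short of a full case of size k means N ≡ −63 (mod k), i.e. N + 63 is a multiple of each size.
81 = 3^4
135 = 3^3 × 5
783 = 3^3 × 29
LCM(81, 135, 783) = 3^4 × 5 × 29 = 11745.
Smallest positive N is 11745 − 63 = 11682.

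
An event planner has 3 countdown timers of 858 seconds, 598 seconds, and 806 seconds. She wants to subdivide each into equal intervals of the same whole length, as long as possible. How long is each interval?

The interval must divide each timer length; the longest such is the gcd.
858 = 2 × 3 × 11 × 13
598 = 2 × 13 × 23
806 = 2 × 13 × 31
gcd(858, 598, 806) = 2 × 13 = 26.

26 seconds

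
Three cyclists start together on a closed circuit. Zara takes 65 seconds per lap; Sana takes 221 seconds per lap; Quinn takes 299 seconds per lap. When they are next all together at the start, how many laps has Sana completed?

All finish a whole number of cycles simultaneously at t = LCM of the periods.
65 = 5 × 13
221 = 13 × 17
299 = 13 × 23
LCM(65, 221, 299) = 5 × 13 × 17 × 23 = 25415.
Laps for period 221: 25415 / 221 = 115.

115 laps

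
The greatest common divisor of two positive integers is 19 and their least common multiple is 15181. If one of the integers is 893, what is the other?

323

For two integers, gcd × lcm = product, so the other is (19 × 15181) / 893 = 288439 / 893 = 323.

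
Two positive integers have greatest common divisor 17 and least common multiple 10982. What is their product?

186694

For any two positive integers, gcd × lcm = product = 17 × 10982 = 186694.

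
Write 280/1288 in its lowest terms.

5/23

280 = 2^3 × 5 × 7
1288 = 2^3 × 7 × 23
gcd(280, 1288) = 2^3 × 7 = 56.
Divide numerator and denominator by 56: 280/1288 = 5/23.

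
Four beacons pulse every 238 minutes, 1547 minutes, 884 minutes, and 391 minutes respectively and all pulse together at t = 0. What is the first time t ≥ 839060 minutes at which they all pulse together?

Joint pulses occur at multiples of LCM(238, 1547, 884, 391).
238 = 2 × 7 × 17
1547 = 7 × 13 × 17
884 = 2^2 × 13 × 17
391 = 17 × 23
LCM(238, 1547, 884, 391) = 2^2 × 7 × 13 × 17 × 23 = 142324.
Smallest multiple of 142324 that is ≥ 839060: ⌈839060/142324⌉ × 142324 = 6 × 142324 = 853944.

853944 minutes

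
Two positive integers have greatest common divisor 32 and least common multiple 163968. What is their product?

5246976

For any two positive integers, gcd × lcm = product = 32 × 163968 = 5246976.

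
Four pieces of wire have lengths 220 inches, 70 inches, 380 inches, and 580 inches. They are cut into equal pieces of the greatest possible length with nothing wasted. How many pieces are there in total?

Piece length = gcd(220, 70, 380, 580).
220 = 2^2 × 5 × 11
70 = 2 × 5 × 7
380 = 2^2 × 5 × 19
580 = 2^2 × 5 × 29
gcd(220, 70, 380, 580) = 2 × 5 = 10.
Total pieces = 220/10 + 70/10 + 380/10 + 580/10 = 22 + 7 + 38 + 58 = 125.

125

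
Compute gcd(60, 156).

12

60 = 2^2 × 3 × 5
156 = 2^2 × 3 × 13
gcd(60, 156) = 2^2 × 3 = 12.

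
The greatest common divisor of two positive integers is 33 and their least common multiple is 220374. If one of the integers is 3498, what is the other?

For two integers, gcd × lcm = product, so the other is (33 × 220374) / 3498 = 7272342 / 3498 = 2079.

2079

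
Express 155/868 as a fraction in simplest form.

155 = 5 × 31
868 = 2^2 × 7 × 31
gcd(155, 868) = 31.
Divide numerator and denominator by 31: 155/868 = 5/28.

5/28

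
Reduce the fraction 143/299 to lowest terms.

143 = 11 × 13
299 = 13 × 23
gcd(143, 299) = 13.
Divide numerator and denominator by 13: 143/299 = 11/23.

11/23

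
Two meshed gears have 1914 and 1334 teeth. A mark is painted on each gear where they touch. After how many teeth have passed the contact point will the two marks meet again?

The first simultaneous occurrence is after LCM of the individual periods.
1914 = 2 × 3 × 11 × 29
1334 = 2 × 23 × 29
LCM(1914, 1334) = 2 × 3 × 11 × 23 × 29 = 44022.

44022 teeth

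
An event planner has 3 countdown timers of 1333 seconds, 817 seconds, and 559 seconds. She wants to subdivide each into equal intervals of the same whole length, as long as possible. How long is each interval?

43 seconds

The interval must divide each timer length; the longest such is the gcd.
1333 = 31 × 43
817 = 19 × 43
559 = 13 × 43
gcd(1333, 817, 559) = 43.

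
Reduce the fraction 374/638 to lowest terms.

374 = 2 × 11 × 17
638 = 2 × 11 × 29
gcd(374, 638) = 2 × 11 = 22.
Divide numerator and denominator by 22: 374/638 = 17/29.

17/29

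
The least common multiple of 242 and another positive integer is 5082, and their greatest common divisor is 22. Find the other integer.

gcd × lcm = product of the two integers, so the other integer is (22 × 5082) / 242 = 462.

462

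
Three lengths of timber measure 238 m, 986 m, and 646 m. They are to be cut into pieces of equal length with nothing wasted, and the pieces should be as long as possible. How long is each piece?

The greatest length dividing all of 238, 986, and 646 is their gcd.
238 = 2 × 7 × 17
986 = 2 × 17 × 29
646 = 2 × 17 × 19
gcd(238, 986, 646) = 2 × 17 = 34.

34 m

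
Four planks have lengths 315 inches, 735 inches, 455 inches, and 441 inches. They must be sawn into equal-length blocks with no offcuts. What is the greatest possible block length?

The block length must divide every plank, so the greatest is gcd(315, 735, 455, 441).
315 = 3^2 × 5 × 7
735 = 3 × 5 × 7^2
455 = 5 × 7 × 13
441 = 3^2 × 7^2
gcd(315, 735, 455, 441) = 7.

7 inches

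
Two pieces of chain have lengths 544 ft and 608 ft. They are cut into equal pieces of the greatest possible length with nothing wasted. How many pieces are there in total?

Piece length = gcd(544, 608).
544 = 2^5 × 17
608 = 2^5 × 19
gcd(544, 608) = 2^5 = 32.
Total pieces = 544/32 + 608/32 = 17 + 19 = 36.

36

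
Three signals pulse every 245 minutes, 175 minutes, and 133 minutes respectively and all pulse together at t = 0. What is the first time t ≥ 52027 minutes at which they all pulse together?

Joint pulses occur at multiples of LCM(245, 175, 133).
245 = 5 × 7^2
175 = 5^2 × 7
133 = 7 × 19
LCM(245, 175, 133) = 5^2 × 7^2 × 19 = 23275.
Smallest multiple of 23275 that is ≥ 52027: ⌈52027/23275⌉ × 23275 = 3 × 23275 = 69825.

69825 minutes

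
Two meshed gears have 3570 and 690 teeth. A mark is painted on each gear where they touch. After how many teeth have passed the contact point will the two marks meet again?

They coincide at every common multiple of the periods; the first is the LCM.
3570 = 2 × 3 × 5 × 7 × 17
690 = 2 × 3 × 5 × 23
LCM(3570, 690) = 2 × 3 × 5 × 7 × 17 × 23 = 82110.

82110 teeth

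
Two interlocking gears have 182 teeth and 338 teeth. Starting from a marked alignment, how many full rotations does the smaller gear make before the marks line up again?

13 rotations

All finish a whole number of cycles simultaneously at t = LCM of the periods.
182 = 2 × 7 × 13
338 = 2 × 13^2
LCM(182, 338) = 2 × 7 × 13^2 = 2366.
Rotations for period 182: 2366 / 182 = 13.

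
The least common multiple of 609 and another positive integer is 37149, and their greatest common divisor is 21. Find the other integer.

gcd × lcm = product of the two integers, so the other integer is (21 × 37149) / 609 = 1281.

1281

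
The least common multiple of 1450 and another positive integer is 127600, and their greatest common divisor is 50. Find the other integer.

4400

gcd × lcm = product of the two integers, so the other integer is (50 × 127600) / 1450 = 4400.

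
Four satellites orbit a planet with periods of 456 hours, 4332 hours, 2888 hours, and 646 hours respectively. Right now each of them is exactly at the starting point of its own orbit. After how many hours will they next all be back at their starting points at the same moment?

147288 hours

They coincide at every common multiple of the periods; the first is the LCM.
456 = 2^3 × 3 × 19
4332 = 2^2 × 3 × 19^2
2888 = 2^3 × 19^2
646 = 2 × 17 × 19
LCM(456, 4332, 2888, 646) = 2^3 × 3 × 17 × 19^2 = 147288.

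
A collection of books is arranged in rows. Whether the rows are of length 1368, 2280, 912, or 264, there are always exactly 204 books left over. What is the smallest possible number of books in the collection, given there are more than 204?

N − 204 must be a common multiple of 1368, 2280, 912, and 264.
1368 = 2^3 × 3^2 × 19
2280 = 2^3 × 3 × 5 × 19
912 = 2^4 × 3 × 19
264 = 2^3 × 3 × 11
LCM(1368, 2280, 912, 264) = 2^4 × 3^2 × 5 × 11 × 19 = 150480.
Smallest N > 204 is LCM + 204 = 150480 + 204 = 150684.

150684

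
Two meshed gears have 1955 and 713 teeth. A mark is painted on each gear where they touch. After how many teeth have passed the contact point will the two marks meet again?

The first simultaneous occurrence is after LCM of the individual periods.
1955 = 5 × 17 × 23
713 = 23 × 31
LCM(1955, 713) = 5 × 17 × 23 × 31 = 60605.

60605 teeth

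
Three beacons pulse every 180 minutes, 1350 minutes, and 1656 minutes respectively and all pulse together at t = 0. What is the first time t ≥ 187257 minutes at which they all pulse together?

Joint pulses occur at multiples of LCM(180, 1350, 1656).
180 = 2^2 × 3^2 × 5
1350 = 2 × 3^3 × 5^2
1656 = 2^3 × 3^2 × 23
LCM(180, 1350, 1656) = 2^3 × 3^3 × 5^2 × 23 = 124200.
Smallest multiple of 124200 that is ≥ 187257: ⌈187257/124200⌉ × 124200 = 2 × 124200 = 248400.

248400 minutes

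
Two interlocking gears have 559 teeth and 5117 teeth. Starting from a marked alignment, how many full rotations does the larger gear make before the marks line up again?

The first common completion time is the LCM of the periods.
559 = 13 × 43
5117 = 7 × 17 × 43
LCM(559, 5117) = 7 × 13 × 17 × 43 = 66521.
Rotations for period 5117: 66521 / 5117 = 13.

13 rotations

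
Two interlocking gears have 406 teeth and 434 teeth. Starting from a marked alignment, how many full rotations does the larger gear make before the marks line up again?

29 rotations

The first common completion time is the LCM of the periods.
406 = 2 × 7 × 29
434 = 2 × 7 × 31
LCM(406, 434) = 2 × 7 × 29 × 31 = 12586.
Rotations for period 434: 12586 / 434 = 29.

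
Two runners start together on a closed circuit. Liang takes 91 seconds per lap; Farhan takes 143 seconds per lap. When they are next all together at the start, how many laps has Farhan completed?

7 laps

The first common completion time is the LCM of the periods.
91 = 7 × 13
143 = 11 × 13
LCM(91, 143) = 7 × 11 × 13 = 1001.
Laps for period 143: 1001 / 143 = 7.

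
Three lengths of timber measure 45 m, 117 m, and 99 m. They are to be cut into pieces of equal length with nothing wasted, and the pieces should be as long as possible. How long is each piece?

9 m

Each piece length must divide every original length, so the longest possible is gcd(45, 117, 99).
45 = 3^2 × 5
117 = 3^2 × 13
99 = 3^2 × 11
gcd(45, 117, 99) = 3^2 = 9.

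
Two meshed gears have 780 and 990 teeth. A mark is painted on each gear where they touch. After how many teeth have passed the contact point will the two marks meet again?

They coincide at every common multiple of the periods; the first is the LCM.
780 = 2^2 × 3 × 5 × 13
990 = 2 × 3^2 × 5 × 11
LCM(780, 990) = 2^2 × 3^2 × 5 × 11 × 13 = 25740.

25740 teeth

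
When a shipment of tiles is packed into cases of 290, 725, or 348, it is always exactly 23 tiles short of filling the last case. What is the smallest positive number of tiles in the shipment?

Being 23 short of a full case of size k means N ≡ −23 (mod k), i.e. N + 23 is a multiple of each size.
290 = 2 × 5 × 29
725 = 5^2 × 29
348 = 2^2 × 3 × 29
LCM(290, 725, 348) = 2^2 × 3 × 5^2 × 29 = 8700.
Smallest positive N is 8700 − 23 = 8677.

8677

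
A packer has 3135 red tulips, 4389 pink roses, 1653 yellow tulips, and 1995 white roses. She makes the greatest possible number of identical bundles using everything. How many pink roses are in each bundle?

Number of bundles = gcd(3135, 4389, 1653, 1995).
3135 = 3 × 5 × 11 × 19
4389 = 3 × 7 × 11 × 19
1653 = 3 × 19 × 29
1995 = 3 × 5 × 7 × 19
gcd(3135, 4389, 1653, 1995) = 3 × 19 = 57.
pink roses per bundle = 4389 / 57 = 77.

77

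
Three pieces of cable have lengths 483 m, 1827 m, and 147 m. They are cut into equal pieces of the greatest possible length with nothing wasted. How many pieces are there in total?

Piece length = gcd(483, 1827, 147).
483 = 3 × 7 × 23
1827 = 3^2 × 7 × 29
147 = 3 × 7^2
gcd(483, 1827, 147) = 3 × 7 = 21.
Total pieces = 483/21 + 1827/21 + 147/21 = 23 + 87 + 7 = 117.

117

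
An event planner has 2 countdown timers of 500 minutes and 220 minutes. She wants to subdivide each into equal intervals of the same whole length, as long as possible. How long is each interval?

By the Euclidean algorithm:
500 = 2 × 220 + 60
220 = 3 × 60 + 40
60 = 1 × 40 + 20
40 = 2 × 20 + 0
gcd(500, 220) = 20.

20 minutes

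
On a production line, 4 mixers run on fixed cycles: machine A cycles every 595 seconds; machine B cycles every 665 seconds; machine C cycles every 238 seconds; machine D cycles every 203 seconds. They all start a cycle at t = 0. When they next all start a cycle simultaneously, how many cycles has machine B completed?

986 cycles

They are all back at their starting positions together after one LCM of the periods.
595 = 5 × 7 × 17
665 = 5 × 7 × 19
238 = 2 × 7 × 17
203 = 7 × 29
LCM(595, 665, 238, 203) = 2 × 5 × 7 × 17 × 19 × 29 = 655690.
Cycles for period 665: 655690 / 665 = 986.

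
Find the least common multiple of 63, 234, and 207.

63 = 3^2 × 7
234 = 2 × 3^2 × 13
207 = 3^2 × 23
LCM(63, 234, 207) = 2 × 3^2 × 7 × 13 × 23 = 37674.

37674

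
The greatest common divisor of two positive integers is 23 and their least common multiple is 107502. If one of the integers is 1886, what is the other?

1311

For two integers, gcd × lcm = product, so the other is (23 × 107502) / 1886 = 2472546 / 1886 = 1311.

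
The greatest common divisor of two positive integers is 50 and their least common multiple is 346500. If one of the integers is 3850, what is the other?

For two integers, gcd × lcm = product, so the other is (50 × 346500) / 3850 = 17325000 / 3850 = 4500.

4500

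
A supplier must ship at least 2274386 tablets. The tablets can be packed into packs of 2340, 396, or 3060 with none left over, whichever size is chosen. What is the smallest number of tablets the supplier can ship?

2625480

The number of tablets must be a common multiple of 2340, 396, and 3060, so a multiple of their LCM.
2340 = 2^2 × 3^2 × 5 × 13
396 = 2^2 × 3^2 × 11
3060 = 2^2 × 3^2 × 5 × 17
LCM(2340, 396, 3060) = 2^2 × 3^2 × 5 × 11 × 13 × 17 = 437580.
Smallest multiple of 437580 that is ≥ 2274386: ⌈2274386/437580⌉ × 437580 = 6 × 437580 = 2625480.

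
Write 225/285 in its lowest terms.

15/19

225 = 3^2 × 5^2
285 = 3 × 5 × 19
gcd(225, 285) = 3 × 5 = 15.
Divide numerator and denominator by 15: 225/285 = 15/19.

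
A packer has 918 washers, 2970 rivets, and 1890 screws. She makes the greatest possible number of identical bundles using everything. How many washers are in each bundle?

Number of bundles = gcd(918, 2970, 1890).
918 = 2 × 3^3 × 17
2970 = 2 × 3^3 × 5 × 11
1890 = 2 × 3^3 × 5 × 7
gcd(918, 2970, 1890) = 2 × 3^3 = 54.
washers per bundle = 918 / 54 = 17.

17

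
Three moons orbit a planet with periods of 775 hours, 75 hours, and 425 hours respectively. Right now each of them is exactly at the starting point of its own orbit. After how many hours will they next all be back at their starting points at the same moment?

We need the least common multiple of the intervals.
775 = 5^2 × 31
75 = 3 × 5^2
425 = 5^2 × 17
LCM(775, 75, 425) = 3 × 5^2 × 17 × 31 = 39525.

39525 hours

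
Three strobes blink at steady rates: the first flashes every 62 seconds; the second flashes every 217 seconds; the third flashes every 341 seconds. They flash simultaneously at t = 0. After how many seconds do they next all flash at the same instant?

4774 seconds

We need the least common multiple of the intervals.
62 = 2 × 31
217 = 7 × 31
341 = 11 × 31
LCM(62, 217, 341) = 2 × 7 × 11 × 31 = 4774.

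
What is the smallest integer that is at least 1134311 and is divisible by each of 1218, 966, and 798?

The integer must be a common multiple of 1218, 966, and 798, so a multiple of their LCM.
1218 = 2 × 3 × 7 × 29
966 = 2 × 3 × 7 × 23
798 = 2 × 3 × 7 × 19
LCM(1218, 966, 798) = 2 × 3 × 7 × 19 × 23 × 29 = 532266.
Smallest multiple of 532266 that is ≥ 1134311: ⌈1134311/532266⌉ × 532266 = 3 × 532266 = 1596798.

1596798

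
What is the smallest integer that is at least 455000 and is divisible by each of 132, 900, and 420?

485100

The integer must be a common multiple of 132, 900, and 420, so a multiple of their LCM.
132 = 2^2 × 3 × 11
900 = 2^2 × 3^2 × 5^2
420 = 2^2 × 3 × 5 × 7
LCM(132, 900, 420) = 2^2 × 3^2 × 5^2 × 7 × 11 = 69300.
Smallest multiple of 69300 that is ≥ 455000: ⌈455000/69300⌉ × 69300 = 7 × 69300 = 485100.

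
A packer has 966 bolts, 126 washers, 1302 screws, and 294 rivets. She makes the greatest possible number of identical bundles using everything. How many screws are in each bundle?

31

Number of bundles = gcd(966, 126, 1302, 294).
966 = 2 × 3 × 7 × 23
126 = 2 × 3^2 × 7
1302 = 2 × 3 × 7 × 31
294 = 2 × 3 × 7^2
gcd(966, 126, 1302, 294) = 2 × 3 × 7 = 42.
screws per bundle = 1302 / 42 = 31.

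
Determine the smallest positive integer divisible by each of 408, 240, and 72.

408 = 2^3 × 3 × 17
240 = 2^4 × 3 × 5
72 = 2^3 × 3^2
LCM(408, 240, 72) = 2^4 × 3^2 × 5 × 17 = 12240.

12240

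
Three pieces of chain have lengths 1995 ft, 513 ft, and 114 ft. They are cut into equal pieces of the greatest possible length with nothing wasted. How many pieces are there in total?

46

Piece length = gcd(1995, 513, 114).
1995 = 3 × 5 × 7 × 19
513 = 3^3 × 19
114 = 2 × 3 × 19
gcd(1995, 513, 114) = 3 × 19 = 57.
Total pieces = 1995/57 + 513/57 + 114/57 = 35 + 9 + 2 = 46.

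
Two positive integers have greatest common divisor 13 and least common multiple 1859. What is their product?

For any two positive integers, gcd × lcm = product = 13 × 1859 = 24167.

24167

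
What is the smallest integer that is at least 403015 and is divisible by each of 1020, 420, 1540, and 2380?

471240

The integer must be a common multiple of 1020, 420, 1540, and 2380, so a multiple of their LCM.
1020 = 2^2 × 3 × 5 × 17
420 = 2^2 × 3 × 5 × 7
1540 = 2^2 × 5 × 7 × 11
2380 = 2^2 × 5 × 7 × 17
LCM(1020, 420, 1540, 2380) = 2^2 × 3 × 5 × 7 × 11 × 17 = 78540.
Smallest multiple of 78540 that is ≥ 403015: ⌈403015/78540⌉ × 78540 = 6 × 78540 = 471240.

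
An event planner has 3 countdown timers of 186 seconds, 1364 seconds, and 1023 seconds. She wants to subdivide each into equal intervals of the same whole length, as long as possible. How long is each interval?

31 seconds

The interval must divide each timer length; the longest such is the gcd.
186 = 2 × 3 × 31
1364 = 2^2 × 11 × 31
1023 = 3 × 11 × 31
gcd(186, 1364, 1023) = 31.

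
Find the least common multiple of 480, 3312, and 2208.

480 = 2^5 × 3 × 5
3312 = 2^4 × 3^2 × 23
2208 = 2^5 × 3 × 23
LCM(480, 3312, 2208) = 2^5 × 3^2 × 5 × 23 = 33120.

33120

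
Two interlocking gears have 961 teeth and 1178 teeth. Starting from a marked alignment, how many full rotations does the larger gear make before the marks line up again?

31 rotations

All finish a whole number of cycles simultaneously at t = LCM of the periods.
961 = 31^2
1178 = 2 × 19 × 31
LCM(961, 1178) = 2 × 19 × 31^2 = 36518.
Rotations for period 1178: 36518 / 1178 = 31.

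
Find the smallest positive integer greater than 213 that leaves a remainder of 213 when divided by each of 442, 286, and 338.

N − 213 must be a common multiple of 442, 286, and 338.
442 = 2 × 13 × 17
286 = 2 × 11 × 13
338 = 2 × 13^2
LCM(442, 286, 338) = 2 × 11 × 13^2 × 17 = 63206.
Smallest N > 213 is LCM + 213 = 63206 + 213 = 63419.

63419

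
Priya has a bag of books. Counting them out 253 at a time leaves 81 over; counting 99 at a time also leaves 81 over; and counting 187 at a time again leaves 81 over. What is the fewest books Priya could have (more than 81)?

38790

N − 81 must be a common multiple of 253, 99, and 187.
253 = 11 × 23
99 = 3^2 × 11
187 = 11 × 17
LCM(253, 99, 187) = 3^2 × 11 × 17 × 23 = 38709.
Smallest N > 81 is LCM + 81 = 38709 + 81 = 38790.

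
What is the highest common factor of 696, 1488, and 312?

24

696 = 2^3 × 3 × 29
1488 = 2^4 × 3 × 31
312 = 2^3 × 3 × 13
gcd(696, 1488, 312) = 2^3 × 3 = 24.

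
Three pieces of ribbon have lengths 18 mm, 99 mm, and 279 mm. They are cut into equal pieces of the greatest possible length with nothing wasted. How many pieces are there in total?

44

Piece length = gcd(18, 99, 279).
18 = 2 × 3^2
99 = 3^2 × 11
279 = 3^2 × 31
gcd(18, 99, 279) = 3^2 = 9.
Total pieces = 18/9 + 99/9 + 279/9 = 2 + 11 + 31 = 44.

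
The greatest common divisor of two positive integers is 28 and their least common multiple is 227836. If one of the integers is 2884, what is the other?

2212

For two integers, gcd × lcm = product, so the other is (28 × 227836) / 2884 = 6379408 / 2884 = 2212.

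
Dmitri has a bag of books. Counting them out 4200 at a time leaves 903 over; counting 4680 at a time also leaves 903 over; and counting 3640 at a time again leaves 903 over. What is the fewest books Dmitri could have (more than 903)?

N − 903 must be a common multiple of 4200, 4680, and 3640.
4200 = 2^3 × 3 × 5^2 × 7
4680 = 2^3 × 3^2 × 5 × 13
3640 = 2^3 × 5 × 7 × 13
LCM(4200, 4680, 3640) = 2^3 × 3^2 × 5^2 × 7 × 13 = 163800.
Smallest N > 903 is LCM + 903 = 163800 + 903 = 164703.

164703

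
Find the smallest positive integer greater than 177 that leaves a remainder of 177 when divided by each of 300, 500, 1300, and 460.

N − 177 must be a common multiple of 300, 500, 1300, and 460.
300 = 2^2 × 3 × 5^2
500 = 2^2 × 5^3
1300 = 2^2 × 5^2 × 13
460 = 2^2 × 5 × 23
LCM(300, 500, 1300, 460) = 2^2 × 3 × 5^3 × 13 × 23 = 448500.
Smallest N > 177 is LCM + 177 = 448500 + 177 = 448677.

448677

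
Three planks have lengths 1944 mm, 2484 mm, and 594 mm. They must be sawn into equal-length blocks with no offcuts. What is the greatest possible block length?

54 mm

The block length must divide every plank, so the greatest is gcd(1944, 2484, 594).
1944 = 2^3 × 3^5
2484 = 2^2 × 3^3 × 23
594 = 2 × 3^3 × 11
gcd(1944, 2484, 594) = 2 × 3^3 = 54.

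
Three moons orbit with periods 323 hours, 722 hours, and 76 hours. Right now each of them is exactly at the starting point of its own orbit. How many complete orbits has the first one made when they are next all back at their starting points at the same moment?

76 orbits

They are all back at their starting positions together after one LCM of the periods.
323 = 17 × 19
722 = 2 × 19^2
76 = 2^2 × 19
LCM(323, 722, 76) = 2^2 × 17 × 19^2 = 24548.
Orbits for period 323: 24548 / 323 = 76.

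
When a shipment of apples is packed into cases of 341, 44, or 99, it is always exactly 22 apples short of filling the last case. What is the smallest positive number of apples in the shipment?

12254

Being 22 short of a full case of size k means N ≡ −22 (mod k), i.e. N + 22 is a multiple of each size.
341 = 11 × 31
44 = 2^2 × 11
99 = 3^2 × 11
LCM(341, 44, 99) = 2^2 × 3^2 × 11 × 31 = 12276.
Smallest positive N is 12276 − 22 = 12254.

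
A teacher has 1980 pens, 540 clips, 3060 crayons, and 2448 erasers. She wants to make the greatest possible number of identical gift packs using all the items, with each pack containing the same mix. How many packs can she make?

The pack count must divide each quantity, so the greatest is gcd(1980, 540, 3060, 2448).
1980 = 2^2 × 3^2 × 5 × 11
540 = 2^2 × 3^3 × 5
3060 = 2^2 × 3^2 × 5 × 17
2448 = 2^4 × 3^2 × 17
gcd(1980, 540, 3060, 2448) = 2^2 × 3^2 = 36.

36 packs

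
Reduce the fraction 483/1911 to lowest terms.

23/91

483 = 3 × 7 × 23
1911 = 3 × 7^2 × 13
gcd(483, 1911) = 3 × 7 = 21.
Divide numerator and denominator by 21: 483/1911 = 23/91.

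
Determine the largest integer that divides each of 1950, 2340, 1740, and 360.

30

1950 = 2 × 3 × 5^2 × 13
2340 = 2^2 × 3^2 × 5 × 13
1740 = 2^2 × 3 × 5 × 29
360 = 2^3 × 3^2 × 5
gcd(1950, 2340, 1740, 360) = 2 × 3 × 5 = 30.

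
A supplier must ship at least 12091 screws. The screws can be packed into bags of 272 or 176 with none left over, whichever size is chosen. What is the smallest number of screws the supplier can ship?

14960

The number of screws must be a common multiple of 272 and 176, so a multiple of their LCM.
272 = 2^4 × 17
176 = 2^4 × 11
LCM(272, 176) = 2^4 × 11 × 17 = 2992.
Smallest multiple of 2992 that is ≥ 12091: ⌈12091/2992⌉ × 2992 = 5 × 2992 = 14960.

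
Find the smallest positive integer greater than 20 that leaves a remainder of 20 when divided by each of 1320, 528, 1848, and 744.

N − 20 must be a common multiple of 1320, 528, 1848, and 744.
1320 = 2^3 × 3 × 5 × 11
528 = 2^4 × 3 × 11
1848 = 2^3 × 3 × 7 × 11
744 = 2^3 × 3 × 31
LCM(1320, 528, 1848, 744) = 2^4 × 3 × 5 × 7 × 11 × 31 = 572880.
Smallest N > 20 is LCM + 20 = 572880 + 20 = 572900.

572900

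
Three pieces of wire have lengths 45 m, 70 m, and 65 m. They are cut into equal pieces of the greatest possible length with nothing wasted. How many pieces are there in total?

36

Piece length = gcd(45, 70, 65).
45 = 3^2 × 5
70 = 2 × 5 × 7
65 = 5 × 13
gcd(45, 70, 65) = 5.
Total pieces = 45/5 + 70/5 + 65/5 = 9 + 14 + 13 = 36.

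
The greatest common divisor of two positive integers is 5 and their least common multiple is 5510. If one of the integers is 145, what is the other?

For two integers, gcd × lcm = product, so the other is (5 × 5510) / 145 = 27550 / 145 = 190.

190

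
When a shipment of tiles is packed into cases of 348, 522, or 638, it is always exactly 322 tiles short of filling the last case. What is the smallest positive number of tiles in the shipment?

Being 322 short of a full case of size k means N ≡ −322 (mod k), i.e. N + 322 is a multiple of each size.
348 = 2^2 × 3 × 29
522 = 2 × 3^2 × 29
638 = 2 × 11 × 29
LCM(348, 522, 638) = 2^2 × 3^2 × 11 × 29 = 11484.
Smallest positive N is 11484 − 322 = 11162.

11162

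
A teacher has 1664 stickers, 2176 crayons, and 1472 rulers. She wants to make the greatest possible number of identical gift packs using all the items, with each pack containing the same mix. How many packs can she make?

64 packs

The pack count must divide each quantity, so the greatest is gcd(1664, 2176, 1472).
1664 = 2^7 × 13
2176 = 2^7 × 17
1472 = 2^6 × 23
gcd(1664, 2176, 1472) = 2^6 = 64.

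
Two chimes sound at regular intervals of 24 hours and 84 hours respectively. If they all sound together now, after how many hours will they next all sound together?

168 hours

The first simultaneous occurrence is after LCM of the individual periods.
24 = 2^3 × 3
84 = 2^2 × 3 × 7
LCM(24, 84) = 2^3 × 3 × 7 = 168.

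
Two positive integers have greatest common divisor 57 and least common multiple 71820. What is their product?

4093740

For any two positive integers, gcd × lcm = product = 57 × 71820 = 4093740.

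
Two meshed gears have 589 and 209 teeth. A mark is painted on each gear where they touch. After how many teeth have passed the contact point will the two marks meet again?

They coincide at every common multiple of the periods; the first is the LCM.
589 = 19 × 31
209 = 11 × 19
LCM(589, 209) = 11 × 19 × 31 = 6479.

6479 teeth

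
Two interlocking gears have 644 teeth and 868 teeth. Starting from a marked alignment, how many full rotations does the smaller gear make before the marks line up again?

31 rotations

They are all back at their starting positions together after one LCM of the periods.
644 = 2^2 × 7 × 23
868 = 2^2 × 7 × 31
LCM(644, 868) = 2^2 × 7 × 23 × 31 = 19964.
Rotations for period 644: 19964 / 644 = 31.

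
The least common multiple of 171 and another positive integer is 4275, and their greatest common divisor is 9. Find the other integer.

225

gcd × lcm = product of the two integers, so the other integer is (9 × 4275) / 171 = 225.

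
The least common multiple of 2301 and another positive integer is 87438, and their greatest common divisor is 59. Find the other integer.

gcd × lcm = product of the two integers, so the other integer is (59 × 87438) / 2301 = 2242.

2242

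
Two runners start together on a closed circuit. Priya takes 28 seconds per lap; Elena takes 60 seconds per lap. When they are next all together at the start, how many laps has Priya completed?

15 laps

The first common completion time is the LCM of the periods.
28 = 2^2 × 7
60 = 2^2 × 3 × 5
LCM(28, 60) = 2^2 × 3 × 5 × 7 = 420.
Laps for period 28: 420 / 28 = 15.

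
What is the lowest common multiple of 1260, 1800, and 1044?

365400

1260 = 2^2 × 3^2 × 5 × 7
1800 = 2^3 × 3^2 × 5^2
1044 = 2^2 × 3^2 × 29
LCM(1260, 1800, 1044) = 2^3 × 3^2 × 5^2 × 7 × 29 = 365400.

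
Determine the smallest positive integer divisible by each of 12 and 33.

132

12 = 2^2 × 3
33 = 3 × 11
LCM(12, 33) = 2^2 × 3 × 11 = 132.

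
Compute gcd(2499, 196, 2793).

49

2499 = 3 × 7^2 × 17
196 = 2^2 × 7^2
2793 = 3 × 7^2 × 19
gcd(2499, 196, 2793) = 7^2 = 49.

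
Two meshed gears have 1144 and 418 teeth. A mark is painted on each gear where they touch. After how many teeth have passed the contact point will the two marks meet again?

The first simultaneous occurrence is after LCM of the individual periods.
1144 = 2^3 × 11 × 13
418 = 2 × 11 × 19
LCM(1144, 418) = 2^3 × 11 × 13 × 19 = 21736.

21736 teeth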